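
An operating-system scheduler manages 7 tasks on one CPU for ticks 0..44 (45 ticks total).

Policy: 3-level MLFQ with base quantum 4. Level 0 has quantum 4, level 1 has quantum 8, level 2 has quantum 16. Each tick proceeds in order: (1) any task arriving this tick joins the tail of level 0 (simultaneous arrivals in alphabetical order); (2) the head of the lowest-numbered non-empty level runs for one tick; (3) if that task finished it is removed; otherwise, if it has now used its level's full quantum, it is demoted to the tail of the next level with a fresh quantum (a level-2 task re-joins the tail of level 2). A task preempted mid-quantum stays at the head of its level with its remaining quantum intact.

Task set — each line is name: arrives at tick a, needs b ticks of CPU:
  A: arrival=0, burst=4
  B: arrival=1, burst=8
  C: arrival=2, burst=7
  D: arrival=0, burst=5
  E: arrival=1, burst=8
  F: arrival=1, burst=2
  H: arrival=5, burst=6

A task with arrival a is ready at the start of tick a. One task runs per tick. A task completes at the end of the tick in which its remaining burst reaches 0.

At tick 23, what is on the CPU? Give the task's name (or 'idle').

running at tick 23 = H

t=0: L0/L1/L2 = AD/-/- → run A
t=1: L0/L1/L2 = ADBEF/-/- → run A
t=2: L0/L1/L2 = ADBEFC/-/- → run A
t=3: L0/L1/L2 = ADBEFC/-/- → run A
t=4: L0/L1/L2 = DBEFC/-/- → run D
t=5: L0/L1/L2 = DBEFCH/-/- → run D
t=6: L0/L1/L2 = DBEFCH/-/- → run D
t=7: L0/L1/L2 = DBEFCH/-/- → run D
t=8: L0/L1/L2 = BEFCH/D/- → run B
t=9: L0/L1/L2 = BEFCH/D/- → run B
t=10: L0/L1/L2 = BEFCH/D/- → run B
t=11: L0/L1/L2 = BEFCH/D/- → run B
t=12: L0/L1/L2 = EFCH/DB/- → run E
t=13: L0/L1/L2 = EFCH/DB/- → run E
t=14: L0/L1/L2 = EFCH/DB/- → run E
t=15: L0/L1/L2 = EFCH/DB/- → run E
t=16: L0/L1/L2 = FCH/DBE/- → run F
t=17: L0/L1/L2 = FCH/DBE/- → run F
t=18: L0/L1/L2 = CH/DBE/- → run C
t=19: L0/L1/L2 = CH/DBE/- → run C
t=20: L0/L1/L2 = CH/DBE/- → run C
t=21: L0/L1/L2 = CH/DBE/- → run C
t=22: L0/L1/L2 = H/DBEC/- → run H
t=23: L0/L1/L2 = H/DBEC/- → run H
t=24: L0/L1/L2 = H/DBEC/- → run H
t=25: L0/L1/L2 = H/DBEC/- → run H
t=26: L0/L1/L2 = -/DBECH/- → run D
t=27: L0/L1/L2 = -/BECH/- → run B
t=28: L0/L1/L2 = -/BECH/- → run B
t=29: L0/L1/L2 = -/BECH/- → run B
t=30: L0/L1/L2 = -/BECH/- → run B
t=31: L0/L1/L2 = -/ECH/- → run E
t=32: L0/L1/L2 = -/ECH/- → run E
t=33: L0/L1/L2 = -/ECH/- → run E
t=34: L0/L1/L2 = -/ECH/- → run E
t=35: L0/L1/L2 = -/CH/- → run C
t=36: L0/L1/L2 = -/CH/- → run C
t=37: L0/L1/L2 = -/CH/- → run C
t=38: L0/L1/L2 = -/H/- → run H
t=39: L0/L1/L2 = -/H/- → run H
t=40: (idle)
t=41: (idle)
t=42: (idle)
t=43: (idle)
t=44: (idle)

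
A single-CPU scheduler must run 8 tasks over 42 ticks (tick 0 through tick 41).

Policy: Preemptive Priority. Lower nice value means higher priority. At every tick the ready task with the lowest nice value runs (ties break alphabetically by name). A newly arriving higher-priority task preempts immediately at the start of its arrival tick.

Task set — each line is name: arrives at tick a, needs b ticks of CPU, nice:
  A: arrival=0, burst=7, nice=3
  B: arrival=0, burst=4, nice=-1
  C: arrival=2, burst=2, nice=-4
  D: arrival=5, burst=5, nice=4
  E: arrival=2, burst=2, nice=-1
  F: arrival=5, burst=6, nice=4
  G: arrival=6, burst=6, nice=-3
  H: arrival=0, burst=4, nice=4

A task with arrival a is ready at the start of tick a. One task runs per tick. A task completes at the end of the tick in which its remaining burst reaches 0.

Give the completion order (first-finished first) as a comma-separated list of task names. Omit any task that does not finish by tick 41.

t=0: ready={A,B,H} → run B
t=1: ready={A,B,H} → run B
t=2: ready={A,B,C,E,H} → run C
t=3: ready={A,B,C,E,H} → run C
t=4: ready={A,B,E,H} → run B
t=5: ready={A,B,D,E,F,H} → run B
t=6: ready={A,D,E,F,G,H} → run G
t=7: ready={A,D,E,F,G,H} → run G
t=8: ready={A,D,E,F,G,H} → run G
t=9: ready={A,D,E,F,G,H} → run G
t=10: ready={A,D,E,F,G,H} → run G
t=11: ready={A,D,E,F,G,H} → run G
t=12: ready={A,D,E,F,H} → run E
t=13: ready={A,D,E,F,H} → run E
t=14: ready={A,D,F,H} → run A
t=15: ready={A,D,F,H} → run A
t=16: ready={A,D,F,H} → run A
t=17: ready={A,D,F,H} → run A
t=18: ready={A,D,F,H} → run A
t=19: ready={A,D,F,H} → run A
t=20: ready={A,D,F,H} → run A
t=21: ready={D,F,H} → run D
t=22: ready={D,F,H} → run D
t=23: ready={D,F,H} → run D
t=24: ready={D,F,H} → run D
t=25: ready={D,F,H} → run D
t=26: ready={F,H} → run F
t=27: ready={F,H} → run F
t=28: ready={F,H} → run F
t=29: ready={F,H} → run F
t=30: ready={F,H} → run F
t=31: ready={F,H} → run F
t=32: ready={H} → run H
t=33: ready={H} → run H
t=34: ready={H} → run H
t=35: ready={H} → run H
t=36: (idle)
t=37: (idle)
t=38: (idle)
t=39: (idle)
t=40: (idle)
t=41: (idle)

completion order = C, B, G, E, A, D, F, H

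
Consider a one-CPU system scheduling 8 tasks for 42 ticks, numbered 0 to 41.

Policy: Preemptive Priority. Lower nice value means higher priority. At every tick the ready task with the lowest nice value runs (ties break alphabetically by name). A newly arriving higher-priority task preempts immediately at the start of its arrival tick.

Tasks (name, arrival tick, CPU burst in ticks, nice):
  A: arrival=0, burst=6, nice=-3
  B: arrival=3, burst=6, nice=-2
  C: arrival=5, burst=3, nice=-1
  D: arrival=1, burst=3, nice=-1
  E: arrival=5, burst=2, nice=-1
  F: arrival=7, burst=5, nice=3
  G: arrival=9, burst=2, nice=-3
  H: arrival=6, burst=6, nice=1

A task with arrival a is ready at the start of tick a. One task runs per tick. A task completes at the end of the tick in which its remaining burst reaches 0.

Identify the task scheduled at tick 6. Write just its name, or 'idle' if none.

running at tick 6 = B

t=0: ready={A} → run A
t=1: ready={A,D} → run A
t=2: ready={A,D} → run A
t=3: ready={A,B,D} → run A
t=4: ready={A,B,D} → run A
t=5: ready={A,B,C,D,E} → run A
t=6: ready={B,C,D,E,H} → run B
t=7: ready={B,C,D,E,F,H} → run B
t=8: ready={B,C,D,E,F,H} → run B
t=9: ready={B,C,D,E,F,G,H} → run G
t=10: ready={B,C,D,E,F,G,H} → run G
t=11: ready={B,C,D,E,F,H} → run B
t=12: ready={B,C,D,E,F,H} → run B
t=13: ready={B,C,D,E,F,H} → run B
t=14: ready={C,D,E,F,H} → run C
t=15: ready={C,D,E,F,H} → run C
t=16: ready={C,D,E,F,H} → run C
t=17: ready={D,E,F,H} → run D
t=18: ready={D,E,F,H} → run D
t=19: ready={D,E,F,H} → run D
t=20: ready={E,F,H} → run E
t=21: ready={E,F,H} → run E
t=22: ready={F,H} → run H
t=23: ready={F,H} → run H
t=24: ready={F,H} → run H
t=25: ready={F,H} → run H
t=26: ready={F,H} → run H
t=27: ready={F,H} → run H
t=28: ready={F} → run F
t=29: ready={F} → run F
t=30: ready={F} → run F
t=31: ready={F} → run F
t=32: ready={F} → run F
t=33: (idle)
t=34: (idle)
t=35: (idle)
t=36: (idle)
t=37: (idle)
t=38: (idle)
t=39: (idle)
t=40: (idle)
t=41: (idle)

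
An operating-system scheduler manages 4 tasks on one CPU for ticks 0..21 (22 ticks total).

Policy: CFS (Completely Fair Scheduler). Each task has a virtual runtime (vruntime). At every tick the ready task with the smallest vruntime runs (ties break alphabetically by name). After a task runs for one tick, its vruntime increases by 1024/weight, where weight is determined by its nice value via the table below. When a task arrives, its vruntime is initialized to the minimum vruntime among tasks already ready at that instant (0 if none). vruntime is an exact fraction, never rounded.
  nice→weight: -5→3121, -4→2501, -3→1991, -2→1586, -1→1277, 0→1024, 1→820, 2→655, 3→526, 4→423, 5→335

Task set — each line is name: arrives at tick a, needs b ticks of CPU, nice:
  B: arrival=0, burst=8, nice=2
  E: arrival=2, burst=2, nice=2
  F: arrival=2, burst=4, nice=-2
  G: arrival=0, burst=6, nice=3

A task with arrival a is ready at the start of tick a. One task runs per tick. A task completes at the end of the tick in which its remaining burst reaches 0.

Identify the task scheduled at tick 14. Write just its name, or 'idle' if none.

running at tick 14 = B

t=0: vr[B=0 G=0] → run B
t=1: vr[B=1024/655 G=0] → run G
t=2: vr[B=1024/655 E=1024/655 F=1024/655 G=512/263] → run B
t=3: vr[B=2048/655 E=1024/655 F=1024/655 G=512/263] → run E
t=4: vr[B=2048/655 E=2048/655 F=1024/655 G=512/263] → run F
t=5: vr[B=2048/655 E=2048/655 F=1147392/519415 G=512/263] → run G
t=6: vr[B=2048/655 E=2048/655 F=1147392/519415 G=1024/263] → run F
t=7: vr[B=2048/655 E=2048/655 F=1482752/519415 G=1024/263] → run F
t=8: vr[B=2048/655 E=2048/655 F=1818112/519415 G=1024/263] → run B
t=9: vr[B=3072/655 E=2048/655 F=1818112/519415 G=1024/263] → run E
t=10: vr[B=3072/655 F=1818112/519415 G=1024/263] → run F
t=11: vr[B=3072/655 G=1024/263] → run G
t=12: vr[B=3072/655 G=1536/263] → run B
t=13: vr[B=4096/655 G=1536/263] → run G
t=14: vr[B=4096/655 G=2048/263] → run B
t=15: vr[B=1024/131 G=2048/263] → run G
t=16: vr[B=1024/131 G=2560/263] → run B
t=17: vr[B=6144/655 G=2560/263] → run B
t=18: vr[B=7168/655 G=2560/263] → run G
t=19: vr[B=7168/655] → run B
t=20: (idle)
t=21: (idle)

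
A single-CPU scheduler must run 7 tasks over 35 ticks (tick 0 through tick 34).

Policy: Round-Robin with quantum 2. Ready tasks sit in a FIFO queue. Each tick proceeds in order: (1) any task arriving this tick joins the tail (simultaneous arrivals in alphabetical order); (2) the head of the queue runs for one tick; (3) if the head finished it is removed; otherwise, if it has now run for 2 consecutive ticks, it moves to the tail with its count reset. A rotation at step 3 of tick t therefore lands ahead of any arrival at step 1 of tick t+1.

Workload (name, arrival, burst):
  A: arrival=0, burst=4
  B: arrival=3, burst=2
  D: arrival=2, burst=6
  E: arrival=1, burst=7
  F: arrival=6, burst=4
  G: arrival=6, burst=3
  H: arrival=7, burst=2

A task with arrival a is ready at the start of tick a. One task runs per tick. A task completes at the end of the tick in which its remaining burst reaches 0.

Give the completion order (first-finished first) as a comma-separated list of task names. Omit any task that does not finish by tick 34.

t=0: queue=[A] q_used=0 → run A
t=1: queue=[A,E] q_used=1 → run A
t=2: queue=[E,A,D] q_used=0 → run E
t=3: queue=[E,A,D,B] q_used=1 → run E
t=4: queue=[A,D,B,E] q_used=0 → run A
t=5: queue=[A,D,B,E] q_used=1 → run A
t=6: queue=[D,B,E,F,G] q_used=0 → run D
t=7: queue=[D,B,E,F,G,H] q_used=1 → run D
t=8: queue=[B,E,F,G,H,D] q_used=0 → run B
t=9: queue=[B,E,F,G,H,D] q_used=1 → run B
t=10: queue=[E,F,G,H,D] q_used=0 → run E
t=11: queue=[E,F,G,H,D] q_used=1 → run E
t=12: queue=[F,G,H,D,E] q_used=0 → run F
t=13: queue=[F,G,H,D,E] q_used=1 → run F
t=14: queue=[G,H,D,E,F] q_used=0 → run G
t=15: queue=[G,H,D,E,F] q_used=1 → run G
t=16: queue=[H,D,E,F,G] q_used=0 → run H
t=17: queue=[H,D,E,F,G] q_used=1 → run H
t=18: queue=[D,E,F,G] q_used=0 → run D
t=19: queue=[D,E,F,G] q_used=1 → run D
t=20: queue=[E,F,G,D] q_used=0 → run E
t=21: queue=[E,F,G,D] q_used=1 → run E
t=22: queue=[F,G,D,E] q_used=0 → run F
t=23: queue=[F,G,D,E] q_used=1 → run F
t=24: queue=[G,D,E] q_used=0 → run G
t=25: queue=[D,E] q_used=0 → run D
t=26: queue=[D,E] q_used=1 → run D
t=27: queue=[E] q_used=0 → run E
t=28: (idle)
t=29: (idle)
t=30: (idle)
t=31: (idle)
t=32: (idle)
t=33: (idle)
t=34: (idle)

completion order = A, B, H, F, G, D, E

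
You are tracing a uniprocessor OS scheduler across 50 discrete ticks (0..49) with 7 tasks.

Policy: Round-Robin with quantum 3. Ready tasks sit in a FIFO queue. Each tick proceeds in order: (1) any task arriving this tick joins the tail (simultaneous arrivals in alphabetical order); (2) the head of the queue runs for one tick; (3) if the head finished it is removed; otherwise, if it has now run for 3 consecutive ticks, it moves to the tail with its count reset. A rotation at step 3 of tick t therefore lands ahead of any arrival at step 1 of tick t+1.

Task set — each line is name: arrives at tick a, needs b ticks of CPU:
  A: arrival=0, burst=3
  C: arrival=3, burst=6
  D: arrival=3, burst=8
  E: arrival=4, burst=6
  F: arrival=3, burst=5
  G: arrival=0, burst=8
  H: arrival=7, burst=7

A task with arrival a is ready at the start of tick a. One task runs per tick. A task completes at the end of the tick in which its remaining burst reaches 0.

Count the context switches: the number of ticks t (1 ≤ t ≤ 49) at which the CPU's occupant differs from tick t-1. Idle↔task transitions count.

context switches = 16

t=0: queue=[A,G] q_used=0 → run A
t=1: queue=[A,G] q_used=1 → run A
t=2: queue=[A,G] q_used=2 → run A
t=3: queue=[G,C,D,F] q_used=0 → run G
t=4: queue=[G,C,D,F,E] q_used=1 → run G
t=5: queue=[G,C,D,F,E] q_used=2 → run G
t=6: queue=[C,D,F,E,G] q_used=0 → run C
t=7: queue=[C,D,F,E,G,H] q_used=1 → run C
t=8: queue=[C,D,F,E,G,H] q_used=2 → run C
t=9: queue=[D,F,E,G,H,C] q_used=0 → run D
t=10: queue=[D,F,E,G,H,C] q_used=1 → run D
t=11: queue=[D,F,E,G,H,C] q_used=2 → run D
t=12: queue=[F,E,G,H,C,D] q_used=0 → run F
t=13: queue=[F,E,G,H,C,D] q_used=1 → run F
t=14: queue=[F,E,G,H,C,D] q_used=2 → run F
t=15: queue=[E,G,H,C,D,F] q_used=0 → run E
t=16: queue=[E,G,H,C,D,F] q_used=1 → run E
t=17: queue=[E,G,H,C,D,F] q_used=2 → run E
t=18: queue=[G,H,C,D,F,E] q_used=0 → run G
t=19: queue=[G,H,C,D,F,E] q_used=1 → run G
t=20: queue=[G,H,C,D,F,E] q_used=2 → run G
t=21: queue=[H,C,D,F,E,G] q_used=0 → run H
t=22: queue=[H,C,D,F,E,G] q_used=1 → run H
t=23: queue=[H,C,D,F,E,G] q_used=2 → run H
t=24: queue=[C,D,F,E,G,H] q_used=0 → run C
t=25: queue=[C,D,F,E,G,H] q_used=1 → run C
t=26: queue=[C,D,F,E,G,H] q_used=2 → run C
t=27: queue=[D,F,E,G,H] q_used=0 → run D
t=28: queue=[D,F,E,G,H] q_used=1 → run D
t=29: queue=[D,F,E,G,H] q_used=2 → run D
t=30: queue=[F,E,G,H,D] q_used=0 → run F
t=31: queue=[F,E,G,H,D] q_used=1 → run F
t=32: queue=[E,G,H,D] q_used=0 → run E
t=33: queue=[E,G,H,D] q_used=1 → run E
t=34: queue=[E,G,H,D] q_used=2 → run E
t=35: queue=[G,H,D] q_used=0 → run G
t=36: queue=[G,H,D] q_used=1 → run G
t=37: queue=[H,D] q_used=0 → run H
t=38: queue=[H,D] q_used=1 → run H
t=39: queue=[H,D] q_used=2 → run H
t=40: queue=[D,H] q_used=0 → run D
t=41: queue=[D,H] q_used=1 → run D
t=42: queue=[H] q_used=0 → run H
t=43: (idle)
t=44: (idle)
t=45: (idle)
t=46: (idle)
t=47: (idle)
t=48: (idle)
t=49: (idle)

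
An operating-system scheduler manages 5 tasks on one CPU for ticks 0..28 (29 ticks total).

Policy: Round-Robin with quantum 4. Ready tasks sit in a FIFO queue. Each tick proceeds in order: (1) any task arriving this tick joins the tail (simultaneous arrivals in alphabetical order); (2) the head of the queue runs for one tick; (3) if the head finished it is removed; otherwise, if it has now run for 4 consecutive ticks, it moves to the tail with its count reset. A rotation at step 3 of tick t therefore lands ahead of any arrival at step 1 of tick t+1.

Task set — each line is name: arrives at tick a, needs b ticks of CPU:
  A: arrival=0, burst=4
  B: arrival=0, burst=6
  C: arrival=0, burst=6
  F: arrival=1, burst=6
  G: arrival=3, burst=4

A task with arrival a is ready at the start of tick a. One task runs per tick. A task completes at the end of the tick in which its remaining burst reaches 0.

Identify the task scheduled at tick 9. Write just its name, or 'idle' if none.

running at tick 9 = C

t=0: queue=[A,B,C] q_used=0 → run A
t=1: queue=[A,B,C,F] q_used=1 → run A
t=2: queue=[A,B,C,F] q_used=2 → run A
t=3: queue=[A,B,C,F,G] q_used=3 → run A
t=4: queue=[B,C,F,G] q_used=0 → run B
t=5: queue=[B,C,F,G] q_used=1 → run B
t=6: queue=[B,C,F,G] q_used=2 → run B
t=7: queue=[B,C,F,G] q_used=3 → run B
t=8: queue=[C,F,G,B] q_used=0 → run C
t=9: queue=[C,F,G,B] q_used=1 → run C
t=10: queue=[C,F,G,B] q_used=2 → run C
t=11: queue=[C,F,G,B] q_used=3 → run C
t=12: queue=[F,G,B,C] q_used=0 → run F
t=13: queue=[F,G,B,C] q_used=1 → run F
t=14: queue=[F,G,B,C] q_used=2 → run F
t=15: queue=[F,G,B,C] q_used=3 → run F
t=16: queue=[G,B,C,F] q_used=0 → run G
t=17: queue=[G,B,C,F] q_used=1 → run G
t=18: queue=[G,B,C,F] q_used=2 → run G
t=19: queue=[G,B,C,F] q_used=3 → run G
t=20: queue=[B,C,F] q_used=0 → run B
t=21: queue=[B,C,F] q_used=1 → run B
t=22: queue=[C,F] q_used=0 → run C
t=23: queue=[C,F] q_used=1 → run C
t=24: queue=[F] q_used=0 → run F
t=25: queue=[F] q_used=1 → run F
t=26: (idle)
t=27: (idle)
t=28: (idle)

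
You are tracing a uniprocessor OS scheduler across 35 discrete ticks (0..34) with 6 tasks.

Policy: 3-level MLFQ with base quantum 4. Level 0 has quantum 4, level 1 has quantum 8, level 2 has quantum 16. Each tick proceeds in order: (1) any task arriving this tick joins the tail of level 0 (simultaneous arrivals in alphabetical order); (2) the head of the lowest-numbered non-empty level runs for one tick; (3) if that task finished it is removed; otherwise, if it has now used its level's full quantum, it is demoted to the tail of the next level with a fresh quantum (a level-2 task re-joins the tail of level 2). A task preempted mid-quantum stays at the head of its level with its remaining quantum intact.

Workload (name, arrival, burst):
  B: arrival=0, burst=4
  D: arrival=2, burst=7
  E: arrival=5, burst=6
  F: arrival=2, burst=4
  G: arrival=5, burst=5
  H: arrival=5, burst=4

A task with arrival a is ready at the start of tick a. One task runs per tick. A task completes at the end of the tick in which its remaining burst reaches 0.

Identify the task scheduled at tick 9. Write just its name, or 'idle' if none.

t=0: L0/L1/L2 = B/-/- → run B
t=1: L0/L1/L2 = B/-/- → run B
t=2: L0/L1/L2 = BDF/-/- → run B
t=3: L0/L1/L2 = BDF/-/- → run B
t=4: L0/L1/L2 = DF/-/- → run D
t=5: L0/L1/L2 = DFEGH/-/- → run D
t=6: L0/L1/L2 = DFEGH/-/- → run D
t=7: L0/L1/L2 = DFEGH/-/- → run D
t=8: L0/L1/L2 = FEGH/D/- → run F
t=9: L0/L1/L2 = FEGH/D/- → run F
t=10: L0/L1/L2 = FEGH/D/- → run F
t=11: L0/L1/L2 = FEGH/D/- → run F
t=12: L0/L1/L2 = EGH/D/- → run E
t=13: L0/L1/L2 = EGH/D/- → run E
t=14: L0/L1/L2 = EGH/D/- → run E
t=15: L0/L1/L2 = EGH/D/- → run E
t=16: L0/L1/L2 = GH/DE/- → run G
t=17: L0/L1/L2 = GH/DE/- → run G
t=18: L0/L1/L2 = GH/DE/- → run G
t=19: L0/L1/L2 = GH/DE/- → run G
t=20: L0/L1/L2 = H/DEG/- → run H
t=21: L0/L1/L2 = H/DEG/- → run H
t=22: L0/L1/L2 = H/DEG/- → run H
t=23: L0/L1/L2 = H/DEG/- → run H
t=24: L0/L1/L2 = -/DEG/- → run D
t=25: L0/L1/L2 = -/DEG/- → run D
t=26: L0/L1/L2 = -/DEG/- → run D
t=27: L0/L1/L2 = -/EG/- → run E
t=28: L0/L1/L2 = -/EG/- → run E
t=29: L0/L1/L2 = -/G/- → run G
t=30: (idle)
t=31: (idle)
t=32: (idle)
t=33: (idle)
t=34: (idle)

running at tick 9 = F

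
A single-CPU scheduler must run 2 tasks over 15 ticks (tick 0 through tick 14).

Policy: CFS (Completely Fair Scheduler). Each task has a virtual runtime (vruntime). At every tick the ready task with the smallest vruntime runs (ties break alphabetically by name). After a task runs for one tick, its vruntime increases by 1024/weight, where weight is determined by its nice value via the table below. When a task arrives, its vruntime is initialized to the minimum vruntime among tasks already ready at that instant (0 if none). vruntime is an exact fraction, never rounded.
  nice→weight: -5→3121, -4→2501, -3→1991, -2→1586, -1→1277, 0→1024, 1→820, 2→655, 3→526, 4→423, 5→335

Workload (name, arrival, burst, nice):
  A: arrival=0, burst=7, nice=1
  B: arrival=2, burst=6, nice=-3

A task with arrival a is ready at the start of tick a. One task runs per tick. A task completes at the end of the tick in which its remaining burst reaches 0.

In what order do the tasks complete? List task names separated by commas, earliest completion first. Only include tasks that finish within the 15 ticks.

t=0: vr[A=0] → run A
t=1: vr[A=256/205] → run A
t=2: vr[A=512/205 B=512/205] → run A
t=3: vr[A=768/205 B=512/205] → run B
t=4: vr[A=768/205 B=1229312/408155] → run B
t=5: vr[A=768/205 B=1439232/408155] → run B
t=6: vr[A=768/205 B=1649152/408155] → run A
t=7: vr[A=1024/205 B=1649152/408155] → run B
t=8: vr[A=1024/205 B=1859072/408155] → run B
t=9: vr[A=1024/205 B=2068992/408155] → run A
t=10: vr[A=256/41 B=2068992/408155] → run B
t=11: vr[A=256/41] → run A
t=12: vr[A=1536/205] → run A
t=13: (idle)
t=14: (idle)

completion order = B, A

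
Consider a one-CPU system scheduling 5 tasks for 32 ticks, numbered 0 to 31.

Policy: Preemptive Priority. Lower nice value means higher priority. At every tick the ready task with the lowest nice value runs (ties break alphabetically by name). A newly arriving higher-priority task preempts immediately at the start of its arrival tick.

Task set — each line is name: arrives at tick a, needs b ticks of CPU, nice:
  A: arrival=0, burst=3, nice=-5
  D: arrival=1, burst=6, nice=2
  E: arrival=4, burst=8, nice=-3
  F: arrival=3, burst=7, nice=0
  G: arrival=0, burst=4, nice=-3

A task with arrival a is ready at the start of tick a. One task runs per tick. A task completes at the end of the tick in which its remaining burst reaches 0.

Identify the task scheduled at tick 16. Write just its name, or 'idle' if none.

t=0: ready={A,G} → run A
t=1: ready={A,D,G} → run A
t=2: ready={A,D,G} → run A
t=3: ready={D,F,G} → run G
t=4: ready={D,E,F,G} → run E
t=5: ready={D,E,F,G} → run E
t=6: ready={D,E,F,G} → run E
t=7: ready={D,E,F,G} → run E
t=8: ready={D,E,F,G} → run E
t=9: ready={D,E,F,G} → run E
t=10: ready={D,E,F,G} → run E
t=11: ready={D,E,F,G} → run E
t=12: ready={D,F,G} → run G
t=13: ready={D,F,G} → run G
t=14: ready={D,F,G} → run G
t=15: ready={D,F} → run F
t=16: ready={D,F} → run F
t=17: ready={D,F} → run F
t=18: ready={D,F} → run F
t=19: ready={D,F} → run F
t=20: ready={D,F} → run F
t=21: ready={D,F} → run F
t=22: ready={D} → run D
t=23: ready={D} → run D
t=24: ready={D} → run D
t=25: ready={D} → run D
t=26: ready={D} → run D
t=27: ready={D} → run D
t=28: (idle)
t=29: (idle)
t=30: (idle)
t=31: (idle)

running at tick 16 = F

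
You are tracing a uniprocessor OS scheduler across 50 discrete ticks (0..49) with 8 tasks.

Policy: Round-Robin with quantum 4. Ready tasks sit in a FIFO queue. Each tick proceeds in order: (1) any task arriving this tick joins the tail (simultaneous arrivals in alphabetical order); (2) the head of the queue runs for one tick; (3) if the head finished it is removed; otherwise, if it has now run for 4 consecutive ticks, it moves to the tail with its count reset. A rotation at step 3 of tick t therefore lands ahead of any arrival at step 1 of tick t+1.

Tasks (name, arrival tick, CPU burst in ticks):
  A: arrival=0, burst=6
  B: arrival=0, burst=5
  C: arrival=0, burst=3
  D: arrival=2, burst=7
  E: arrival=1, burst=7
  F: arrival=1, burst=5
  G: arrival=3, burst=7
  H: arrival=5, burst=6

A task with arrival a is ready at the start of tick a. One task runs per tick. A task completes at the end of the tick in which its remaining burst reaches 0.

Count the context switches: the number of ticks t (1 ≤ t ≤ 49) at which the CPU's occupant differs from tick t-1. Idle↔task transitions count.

context switches = 15

t=0: queue=[A,B,C] q_used=0 → run A
t=1: queue=[A,B,C,E,F] q_used=1 → run A
t=2: queue=[A,B,C,E,F,D] q_used=2 → run A
t=3: queue=[A,B,C,E,F,D,G] q_used=3 → run A
t=4: queue=[B,C,E,F,D,G,A] q_used=0 → run B
t=5: queue=[B,C,E,F,D,G,A,H] q_used=1 → run B
t=6: queue=[B,C,E,F,D,G,A,H] q_used=2 → run B
t=7: queue=[B,C,E,F,D,G,A,H] q_used=3 → run B
t=8: queue=[C,E,F,D,G,A,H,B] q_used=0 → run C
t=9: queue=[C,E,F,D,G,A,H,B] q_used=1 → run C
t=10: queue=[C,E,F,D,G,A,H,B] q_used=2 → run C
t=11: queue=[E,F,D,G,A,H,B] q_used=0 → run E
t=12: queue=[E,F,D,G,A,H,B] q_used=1 → run E
t=13: queue=[E,F,D,G,A,H,B] q_used=2 → run E
t=14: queue=[E,F,D,G,A,H,B] q_used=3 → run E
t=15: queue=[F,D,G,A,H,B,E] q_used=0 → run F
t=16: queue=[F,D,G,A,H,B,E] q_used=1 → run F
t=17: queue=[F,D,G,A,H,B,E] q_used=2 → run F
t=18: queue=[F,D,G,A,H,B,E] q_used=3 → run F
t=19: queue=[D,G,A,H,B,E,F] q_used=0 → run D
t=20: queue=[D,G,A,H,B,E,F] q_used=1 → run D
t=21: queue=[D,G,A,H,B,E,F] q_used=2 → run D
t=22: queue=[D,G,A,H,B,E,F] q_used=3 → run D
t=23: queue=[G,A,H,B,E,F,D] q_used=0 → run G
t=24: queue=[G,A,H,B,E,F,D] q_used=1 → run G
t=25: queue=[G,A,H,B,E,F,D] q_used=2 → run G
t=26: queue=[G,A,H,B,E,F,D] q_used=3 → run G
t=27: queue=[A,H,B,E,F,D,G] q_used=0 → run A
t=28: queue=[A,H,B,E,F,D,G] q_used=1 → run A
t=29: queue=[H,B,E,F,D,G] q_used=0 → run H
t=30: queue=[H,B,E,F,D,G] q_used=1 → run H
t=31: queue=[H,B,E,F,D,G] q_used=2 → run H
t=32: queue=[H,B,E,F,D,G] q_used=3 → run H
t=33: queue=[B,E,F,D,G,H] q_used=0 → run B
t=34: queue=[E,F,D,G,H] q_used=0 → run E
t=35: queue=[E,F,D,G,H] q_used=1 → run E
t=36: queue=[E,F,D,G,H] q_used=2 → run E
t=37: queue=[F,D,G,H] q_used=0 → run F
t=38: queue=[D,G,H] q_used=0 → run D
t=39: queue=[D,G,H] q_used=1 → run D
t=40: queue=[D,G,H] q_used=2 → run D
t=41: queue=[G,H] q_used=0 → run G
t=42: queue=[G,H] q_used=1 → run G
t=43: queue=[G,H] q_used=2 → run G
t=44: queue=[H] q_used=0 → run H
t=45: queue=[H] q_used=1 → run H
t=46: (idle)
t=47: (idle)
t=48: (idle)
t=49: (idle)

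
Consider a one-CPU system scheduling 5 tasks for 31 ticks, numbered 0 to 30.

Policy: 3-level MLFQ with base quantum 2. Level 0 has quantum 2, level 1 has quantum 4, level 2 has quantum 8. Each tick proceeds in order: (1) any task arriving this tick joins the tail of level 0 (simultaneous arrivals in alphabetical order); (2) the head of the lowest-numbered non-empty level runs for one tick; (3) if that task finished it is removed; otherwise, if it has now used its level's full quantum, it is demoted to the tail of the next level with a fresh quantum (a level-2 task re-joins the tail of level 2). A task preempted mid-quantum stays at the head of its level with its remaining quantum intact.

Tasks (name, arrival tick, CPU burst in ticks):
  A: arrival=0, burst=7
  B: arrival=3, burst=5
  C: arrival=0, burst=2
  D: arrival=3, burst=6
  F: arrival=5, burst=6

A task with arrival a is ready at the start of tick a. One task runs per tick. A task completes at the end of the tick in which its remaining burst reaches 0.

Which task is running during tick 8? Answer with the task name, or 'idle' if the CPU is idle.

t=0: L0/L1/L2 = AC/-/- → run A
t=1: L0/L1/L2 = AC/-/- → run A
t=2: L0/L1/L2 = C/A/- → run C
t=3: L0/L1/L2 = CBD/A/- → run C
t=4: L0/L1/L2 = BD/A/- → run B
t=5: L0/L1/L2 = BDF/A/- → run B
t=6: L0/L1/L2 = DF/AB/- → run D
t=7: L0/L1/L2 = DF/AB/- → run D
t=8: L0/L1/L2 = F/ABD/- → run F
t=9: L0/L1/L2 = F/ABD/- → run F
t=10: L0/L1/L2 = -/ABDF/- → run A
t=11: L0/L1/L2 = -/ABDF/- → run A
t=12: L0/L1/L2 = -/ABDF/- → run A
t=13: L0/L1/L2 = -/ABDF/- → run A
t=14: L0/L1/L2 = -/BDF/A → run B
t=15: L0/L1/L2 = -/BDF/A → run B
t=16: L0/L1/L2 = -/BDF/A → run B
t=17: L0/L1/L2 = -/DF/A → run D
t=18: L0/L1/L2 = -/DF/A → run D
t=19: L0/L1/L2 = -/DF/A → run D
t=20: L0/L1/L2 = -/DF/A → run D
t=21: L0/L1/L2 = -/F/A → run F
t=22: L0/L1/L2 = -/F/A → run F
t=23: L0/L1/L2 = -/F/A → run F
t=24: L0/L1/L2 = -/F/A → run F
t=25: L0/L1/L2 = -/-/A → run A
t=26: (idle)
t=27: (idle)
t=28: (idle)
t=29: (idle)
t=30: (idle)

running at tick 8 = F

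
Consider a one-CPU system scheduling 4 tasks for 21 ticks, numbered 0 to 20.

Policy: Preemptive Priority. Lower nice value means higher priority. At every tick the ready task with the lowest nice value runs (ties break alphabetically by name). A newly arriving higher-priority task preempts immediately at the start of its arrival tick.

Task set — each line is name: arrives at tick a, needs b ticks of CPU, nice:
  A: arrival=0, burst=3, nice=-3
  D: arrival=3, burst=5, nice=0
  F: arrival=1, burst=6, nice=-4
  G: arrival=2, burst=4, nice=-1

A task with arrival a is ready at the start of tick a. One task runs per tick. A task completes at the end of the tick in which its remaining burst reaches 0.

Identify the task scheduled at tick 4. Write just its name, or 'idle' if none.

t=0: ready={A} → run A
t=1: ready={A,F} → run F
t=2: ready={A,F,G} → run F
t=3: ready={A,D,F,G} → run F
t=4: ready={A,D,F,G} → run F
t=5: ready={A,D,F,G} → run F
t=6: ready={A,D,F,G} → run F
t=7: ready={A,D,G} → run A
t=8: ready={A,D,G} → run A
t=9: ready={D,G} → run G
t=10: ready={D,G} → run G
t=11: ready={D,G} → run G
t=12: ready={D,G} → run G
t=13: ready={D} → run D
t=14: ready={D} → run D
t=15: ready={D} → run D
t=16: ready={D} → run D
t=17: ready={D} → run D
t=18: (idle)
t=19: (idle)
t=20: (idle)

running at tick 4 = F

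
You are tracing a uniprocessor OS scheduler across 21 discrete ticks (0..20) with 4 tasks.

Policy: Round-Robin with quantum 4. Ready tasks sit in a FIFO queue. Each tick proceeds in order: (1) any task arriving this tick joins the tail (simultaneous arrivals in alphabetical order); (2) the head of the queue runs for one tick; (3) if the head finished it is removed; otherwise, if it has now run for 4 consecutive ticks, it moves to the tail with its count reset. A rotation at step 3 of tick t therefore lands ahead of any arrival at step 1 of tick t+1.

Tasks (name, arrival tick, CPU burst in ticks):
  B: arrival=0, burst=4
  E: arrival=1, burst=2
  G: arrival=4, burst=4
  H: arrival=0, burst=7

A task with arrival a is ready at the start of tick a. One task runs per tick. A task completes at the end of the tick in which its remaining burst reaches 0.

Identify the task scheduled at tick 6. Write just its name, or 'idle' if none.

t=0: queue=[B,H] q_used=0 → run B
t=1: queue=[B,H,E] q_used=1 → run B
t=2: queue=[B,H,E] q_used=2 → run B
t=3: queue=[B,H,E] q_used=3 → run B
t=4: queue=[H,E,G] q_used=0 → run H
t=5: queue=[H,E,G] q_used=1 → run H
t=6: queue=[H,E,G] q_used=2 → run H
t=7: queue=[H,E,G] q_used=3 → run H
t=8: queue=[E,G,H] q_used=0 → run E
t=9: queue=[E,G,H] q_used=1 → run E
t=10: queue=[G,H] q_used=0 → run G
t=11: queue=[G,H] q_used=1 → run G
t=12: queue=[G,H] q_used=2 → run G
t=13: queue=[G,H] q_used=3 → run G
t=14: queue=[H] q_used=0 → run H
t=15: queue=[H] q_used=1 → run H
t=16: queue=[H] q_used=2 → run H
t=17: (idle)
t=18: (idle)
t=19: (idle)
t=20: (idle)

running at tick 6 = H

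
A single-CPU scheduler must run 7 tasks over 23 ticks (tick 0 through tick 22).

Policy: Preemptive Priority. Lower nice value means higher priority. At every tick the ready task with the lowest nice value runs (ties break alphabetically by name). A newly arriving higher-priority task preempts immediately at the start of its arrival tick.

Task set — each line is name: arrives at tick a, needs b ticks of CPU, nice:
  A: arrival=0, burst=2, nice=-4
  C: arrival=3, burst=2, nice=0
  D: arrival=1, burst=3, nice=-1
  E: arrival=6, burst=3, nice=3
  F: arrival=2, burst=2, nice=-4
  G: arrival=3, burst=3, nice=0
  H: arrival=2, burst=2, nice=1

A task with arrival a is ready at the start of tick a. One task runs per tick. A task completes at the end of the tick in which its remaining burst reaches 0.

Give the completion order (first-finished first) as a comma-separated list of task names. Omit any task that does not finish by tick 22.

t=0: ready={A} → run A
t=1: ready={A,D} → run A
t=2: ready={D,F,H} → run F
t=3: ready={C,D,F,G,H} → run F
t=4: ready={C,D,G,H} → run D
t=5: ready={C,D,G,H} → run D
t=6: ready={C,D,E,G,H} → run D
t=7: ready={C,E,G,H} → run C
t=8: ready={C,E,G,H} → run C
t=9: ready={E,G,H} → run G
t=10: ready={E,G,H} → run G
t=11: ready={E,G,H} → run G
t=12: ready={E,H} → run H
t=13: ready={E,H} → run H
t=14: ready={E} → run E
t=15: ready={E} → run E
t=16: ready={E} → run E
t=17: (idle)
t=18: (idle)
t=19: (idle)
t=20: (idle)
t=21: (idle)
t=22: (idle)

completion order = A, F, D, C, G, H, E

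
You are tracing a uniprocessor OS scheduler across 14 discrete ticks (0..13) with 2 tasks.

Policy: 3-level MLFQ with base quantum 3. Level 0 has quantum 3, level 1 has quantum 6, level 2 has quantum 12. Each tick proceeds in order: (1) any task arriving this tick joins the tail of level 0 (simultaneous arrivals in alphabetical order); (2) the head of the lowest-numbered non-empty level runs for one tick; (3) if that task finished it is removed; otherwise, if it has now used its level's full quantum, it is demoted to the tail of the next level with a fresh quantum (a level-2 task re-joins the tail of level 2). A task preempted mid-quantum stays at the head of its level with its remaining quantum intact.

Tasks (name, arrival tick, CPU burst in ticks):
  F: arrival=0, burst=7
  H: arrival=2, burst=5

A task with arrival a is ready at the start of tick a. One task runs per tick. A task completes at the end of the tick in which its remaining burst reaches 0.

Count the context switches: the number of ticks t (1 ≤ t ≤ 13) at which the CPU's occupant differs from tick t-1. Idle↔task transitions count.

context switches = 4

t=0: L0/L1/L2 = F/-/- → run F
t=1: L0/L1/L2 = F/-/- → run F
t=2: L0/L1/L2 = FH/-/- → run F
t=3: L0/L1/L2 = H/F/- → run H
t=4: L0/L1/L2 = H/F/- → run H
t=5: L0/L1/L2 = H/F/- → run H
t=6: L0/L1/L2 = -/FH/- → run F
t=7: L0/L1/L2 = -/FH/- → run F
t=8: L0/L1/L2 = -/FH/- → run F
t=9: L0/L1/L2 = -/FH/- → run F
t=10: L0/L1/L2 = -/H/- → run H
t=11: L0/L1/L2 = -/H/- → run H
t=12: (idle)
t=13: (idle)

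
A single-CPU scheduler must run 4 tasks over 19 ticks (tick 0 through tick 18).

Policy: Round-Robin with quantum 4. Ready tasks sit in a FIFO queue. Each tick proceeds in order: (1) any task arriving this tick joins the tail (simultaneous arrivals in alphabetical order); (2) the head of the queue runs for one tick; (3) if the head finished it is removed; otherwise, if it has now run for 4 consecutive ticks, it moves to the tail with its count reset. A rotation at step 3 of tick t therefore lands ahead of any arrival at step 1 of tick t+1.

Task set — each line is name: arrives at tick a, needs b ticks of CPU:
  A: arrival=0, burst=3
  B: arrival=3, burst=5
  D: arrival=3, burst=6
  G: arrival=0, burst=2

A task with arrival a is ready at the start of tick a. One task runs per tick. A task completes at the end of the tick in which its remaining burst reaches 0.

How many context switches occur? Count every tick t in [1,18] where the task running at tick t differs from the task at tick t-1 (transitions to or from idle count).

context switches = 6

t=0: queue=[A,G] q_used=0 → run A
t=1: queue=[A,G] q_used=1 → run A
t=2: queue=[A,G] q_used=2 → run A
t=3: queue=[G,B,D] q_used=0 → run G
t=4: queue=[G,B,D] q_used=1 → run G
t=5: queue=[B,D] q_used=0 → run B
t=6: queue=[B,D] q_used=1 → run B
t=7: queue=[B,D] q_used=2 → run B
t=8: queue=[B,D] q_used=3 → run B
t=9: queue=[D,B] q_used=0 → run D
t=10: queue=[D,B] q_used=1 → run D
t=11: queue=[D,B] q_used=2 → run D
t=12: queue=[D,B] q_used=3 → run D
t=13: queue=[B,D] q_used=0 → run B
t=14: queue=[D] q_used=0 → run D
t=15: queue=[D] q_used=1 → run D
t=16: (idle)
t=17: (idle)
t=18: (idle)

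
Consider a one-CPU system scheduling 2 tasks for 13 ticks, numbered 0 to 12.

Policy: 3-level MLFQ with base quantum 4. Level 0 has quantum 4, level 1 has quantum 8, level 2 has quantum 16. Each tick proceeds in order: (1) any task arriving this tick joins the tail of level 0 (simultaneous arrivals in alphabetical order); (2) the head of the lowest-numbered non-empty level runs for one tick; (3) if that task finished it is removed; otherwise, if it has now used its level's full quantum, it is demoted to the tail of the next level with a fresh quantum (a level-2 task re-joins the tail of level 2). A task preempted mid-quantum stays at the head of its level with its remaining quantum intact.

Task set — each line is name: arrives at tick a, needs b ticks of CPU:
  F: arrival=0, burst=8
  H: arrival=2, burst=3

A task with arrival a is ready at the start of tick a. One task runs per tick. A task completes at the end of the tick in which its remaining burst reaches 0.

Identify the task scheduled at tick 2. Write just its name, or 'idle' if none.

running at tick 2 = F

t=0: L0/L1/L2 = F/-/- → run F
t=1: L0/L1/L2 = F/-/- → run F
t=2: L0/L1/L2 = FH/-/- → run F
t=3: L0/L1/L2 = FH/-/- → run F
t=4: L0/L1/L2 = H/F/- → run H
t=5: L0/L1/L2 = H/F/- → run H
t=6: L0/L1/L2 = H/F/- → run H
t=7: L0/L1/L2 = -/F/- → run F
t=8: L0/L1/L2 = -/F/- → run F
t=9: L0/L1/L2 = -/F/- → run F
t=10: L0/L1/L2 = -/F/- → run F
t=11: (idle)
t=12: (idle)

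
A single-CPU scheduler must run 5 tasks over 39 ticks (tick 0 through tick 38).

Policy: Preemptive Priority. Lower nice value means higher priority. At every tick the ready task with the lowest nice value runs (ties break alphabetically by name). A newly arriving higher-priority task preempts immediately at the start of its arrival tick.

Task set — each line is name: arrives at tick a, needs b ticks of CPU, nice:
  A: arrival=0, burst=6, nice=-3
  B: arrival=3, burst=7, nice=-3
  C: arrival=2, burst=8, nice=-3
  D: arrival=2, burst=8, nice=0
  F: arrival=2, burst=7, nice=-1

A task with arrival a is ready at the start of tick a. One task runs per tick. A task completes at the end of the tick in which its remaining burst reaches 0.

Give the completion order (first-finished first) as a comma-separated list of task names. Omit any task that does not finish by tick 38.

t=0: ready={A} → run A
t=1: ready={A} → run A
t=2: ready={A,C,D,F} → run A
t=3: ready={A,B,C,D,F} → run A
t=4: ready={A,B,C,D,F} → run A
t=5: ready={A,B,C,D,F} → run A
t=6: ready={B,C,D,F} → run B
t=7: ready={B,C,D,F} → run B
t=8: ready={B,C,D,F} → run B
t=9: ready={B,C,D,F} → run B
t=10: ready={B,C,D,F} → run B
t=11: ready={B,C,D,F} → run B
t=12: ready={B,C,D,F} → run B
t=13: ready={C,D,F} → run C
t=14: ready={C,D,F} → run C
t=15: ready={C,D,F} → run C
t=16: ready={C,D,F} → run C
t=17: ready={C,D,F} → run C
t=18: ready={C,D,F} → run C
t=19: ready={C,D,F} → run C
t=20: ready={C,D,F} → run C
t=21: ready={D,F} → run F
t=22: ready={D,F} → run F
t=23: ready={D,F} → run F
t=24: ready={D,F} → run F
t=25: ready={D,F} → run F
t=26: ready={D,F} → run F
t=27: ready={D,F} → run F
t=28: ready={D} → run D
t=29: ready={D} → run D
t=30: ready={D} → run D
t=31: ready={D} → run D
t=32: ready={D} → run D
t=33: ready={D} → run D
t=34: ready={D} → run D
t=35: ready={D} → run D
t=36: (idle)
t=37: (idle)
t=38: (idle)

completion order = A, B, C, F, D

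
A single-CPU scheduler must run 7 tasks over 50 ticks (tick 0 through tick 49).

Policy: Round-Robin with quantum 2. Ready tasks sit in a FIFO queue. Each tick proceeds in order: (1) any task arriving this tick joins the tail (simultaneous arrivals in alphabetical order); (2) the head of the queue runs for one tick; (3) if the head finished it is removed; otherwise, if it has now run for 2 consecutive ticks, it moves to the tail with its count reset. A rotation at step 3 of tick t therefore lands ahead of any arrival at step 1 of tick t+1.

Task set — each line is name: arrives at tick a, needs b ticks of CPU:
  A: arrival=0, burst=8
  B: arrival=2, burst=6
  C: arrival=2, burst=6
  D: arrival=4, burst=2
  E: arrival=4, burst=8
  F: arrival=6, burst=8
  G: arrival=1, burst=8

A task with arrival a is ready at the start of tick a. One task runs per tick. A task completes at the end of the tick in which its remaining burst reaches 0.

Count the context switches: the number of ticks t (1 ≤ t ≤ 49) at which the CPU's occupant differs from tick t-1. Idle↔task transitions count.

context switches = 23

t=0: queue=[A] q_used=0 → run A
t=1: queue=[A,G] q_used=1 → run A
t=2: queue=[G,A,B,C] q_used=0 → run G
t=3: queue=[G,A,B,C] q_used=1 → run G
t=4: queue=[A,B,C,G,D,E] q_used=0 → run A
t=5: queue=[A,B,C,G,D,E] q_used=1 → run A
t=6: queue=[B,C,G,D,E,A,F] q_used=0 → run B
t=7: queue=[B,C,G,D,E,A,F] q_used=1 → run B
t=8: queue=[C,G,D,E,A,F,B] q_used=0 → run C
t=9: queue=[C,G,D,E,A,F,B] q_used=1 → run C
t=10: queue=[G,D,E,A,F,B,C] q_used=0 → run G
t=11: queue=[G,D,E,A,F,B,C] q_used=1 → run G
t=12: queue=[D,E,A,F,B,C,G] q_used=0 → run D
t=13: queue=[D,E,A,F,B,C,G] q_used=1 → run D
t=14: queue=[E,A,F,B,C,G] q_used=0 → run E
t=15: queue=[E,A,F,B,C,G] q_used=1 → run E
t=16: queue=[A,F,B,C,G,E] q_used=0 → run A
t=17: queue=[A,F,B,C,G,E] q_used=1 → run A
t=18: queue=[F,B,C,G,E,A] q_used=0 → run F
t=19: queue=[F,B,C,G,E,A] q_used=1 → run F
t=20: queue=[B,C,G,E,A,F] q_used=0 → run B
t=21: queue=[B,C,G,E,A,F] q_used=1 → run B
t=22: queue=[C,G,E,A,F,B] q_used=0 → run C
t=23: queue=[C,G,E,A,F,B] q_used=1 → run C
t=24: queue=[G,E,A,F,B,C] q_used=0 → run G
t=25: queue=[G,E,A,F,B,C] q_used=1 → run G
t=26: queue=[E,A,F,B,C,G] q_used=0 → run E
t=27: queue=[E,A,F,B,C,G] q_used=1 → run E
t=28: queue=[A,F,B,C,G,E] q_used=0 → run A
t=29: queue=[A,F,B,C,G,E] q_used=1 → run A
t=30: queue=[F,B,C,G,E] q_used=0 → run F
t=31: queue=[F,B,C,G,E] q_used=1 → run F
t=32: queue=[B,C,G,E,F] q_used=0 → run B
t=33: queue=[B,C,G,E,F] q_used=1 → run B
t=34: queue=[C,G,E,F] q_used=0 → run C
t=35: queue=[C,G,E,F] q_used=1 → run C
t=36: queue=[G,E,F] q_used=0 → run G
t=37: queue=[G,E,F] q_used=1 → run G
t=38: queue=[E,F] q_used=0 → run E
t=39: queue=[E,F] q_used=1 → run E
t=40: queue=[F,E] q_used=0 → run F
t=41: queue=[F,E] q_used=1 → run F
t=42: queue=[E,F] q_used=0 → run E
t=43: queue=[E,F] q_used=1 → run E
t=44: queue=[F] q_used=0 → run F
t=45: queue=[F] q_used=1 → run F
t=46: (idle)
t=47: (idle)
t=48: (idle)
t=49: (idle)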